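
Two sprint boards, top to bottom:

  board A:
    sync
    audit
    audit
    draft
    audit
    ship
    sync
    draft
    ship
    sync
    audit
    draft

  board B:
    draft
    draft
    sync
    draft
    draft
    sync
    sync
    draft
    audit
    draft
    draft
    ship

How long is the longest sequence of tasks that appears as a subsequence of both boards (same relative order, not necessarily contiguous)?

6

One common subsequence of length 6: sync (board A #1, board B #3), draft (board A #4, board B #5), sync (board A #7, board B #7), draft (board A #8, board B #8), audit (board A #11, board B #9), draft (board A #12, board B #11). Since dp[12][12] = 6, nothing longer is possible.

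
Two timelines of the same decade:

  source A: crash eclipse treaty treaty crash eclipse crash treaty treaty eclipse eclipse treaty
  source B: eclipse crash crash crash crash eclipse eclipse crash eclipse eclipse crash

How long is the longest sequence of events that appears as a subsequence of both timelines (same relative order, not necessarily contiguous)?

One common subsequence of length 6: crash at source A[1]=source B[5] → eclipse at source A[2]=source B[6] → eclipse at source A[6]=source B[7] → crash at source A[7]=source B[8] → eclipse at source A[10]=source B[9] → eclipse at source A[11]=source B[10]. dp[12][11] = 6 confirms this is the maximum.

6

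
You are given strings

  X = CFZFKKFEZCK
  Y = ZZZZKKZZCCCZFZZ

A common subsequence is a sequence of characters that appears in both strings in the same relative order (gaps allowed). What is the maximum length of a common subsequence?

5

Pick Z [3,4]; then K [5,5]; then K [6,6]; then F [7,13]; then Z [9,15]; all 5 characters appear in both, in order. Since dp[11][15] = 5, nothing longer is possible.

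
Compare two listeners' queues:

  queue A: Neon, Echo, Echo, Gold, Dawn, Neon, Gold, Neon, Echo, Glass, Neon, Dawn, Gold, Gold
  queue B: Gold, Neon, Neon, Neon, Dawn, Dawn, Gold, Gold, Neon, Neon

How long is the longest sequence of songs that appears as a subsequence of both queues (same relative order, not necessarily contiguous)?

7

Pick Gold (queue A #4, queue B #1) → Neon (queue A #6, queue B #2) → Neon (queue A #8, queue B #3) → Neon (queue A #11, queue B #4) → Dawn (queue A #12, queue B #6) → Gold (queue A #13, queue B #7) → Gold (queue A #14, queue B #8); all 7 songs appear in both, in order. dp[14][10] = 7 confirms this is the maximum.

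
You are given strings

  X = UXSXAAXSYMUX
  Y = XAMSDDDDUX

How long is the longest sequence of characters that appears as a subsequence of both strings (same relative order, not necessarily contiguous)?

Taking X (X #4, Y #1); then A (X #5, Y #2); then S (X #8, Y #4); then U (X #11, Y #9); then X (X #12, Y #10) gives a common subsequence of length 5. The LCS DP gives dp[12][10] = 5, so this is optimal.

5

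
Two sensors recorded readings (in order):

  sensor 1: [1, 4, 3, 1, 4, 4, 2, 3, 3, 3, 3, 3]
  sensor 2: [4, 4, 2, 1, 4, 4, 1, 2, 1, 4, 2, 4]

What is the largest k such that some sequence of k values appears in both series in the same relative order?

Let dp[i][j] be the LCS length of the first i values of sensor 1 and the first j values of sensor 2. dp[i][j] = dp[i-1][j-1]+1 when the i-th and j-th values match, else max(dp[i-1][j], dp[i][j-1]).
    ·  4  4  2  1  4  4  1  2  1  4  2  4
 ·  0  0  0  0  0  0  0  0  0  0  0  0  0
 1  0  0  0  0  1  1  1  1  1  1  1  1  1
 4  0  1  1  1  1  2  2  2  2  2  2  2  2
 3  0  1  1  1  1  2  2  2  2  2  2  2  2
 1  0  1  1  1  2  2  2  3  3  3  3  3  3
 4  0  1  2  2  2  3  3  3  3  3  4  4  4
 4  0  1  2  2  2  3  4  4  4  4  4  4  5
 2  0  1  2  3  3  3  4  4  5  5  5  5  5
 3  0  1  2  3  3  3  4  4  5  5  5  5  5
 3  0  1  2  3  3  3  4  4  5  5  5  5  5
 3  0  1  2  3  3  3  4  4  5  5  5  5  5
 3  0  1  2  3  3  3  4  4  5  5  5  5  5
 3  0  1  2  3  3  3  4  4  5  5  5  5  5
dp[12][12] = 5. One LCS (by backtracking along matches): 1, 4, 1, 4, 4.

5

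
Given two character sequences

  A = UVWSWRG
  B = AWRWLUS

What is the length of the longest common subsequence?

2

Pick U [1,6], then S [4,7]; all 2 characters appear in both, in order. The LCS DP gives dp[7][7] = 2, so this is optimal.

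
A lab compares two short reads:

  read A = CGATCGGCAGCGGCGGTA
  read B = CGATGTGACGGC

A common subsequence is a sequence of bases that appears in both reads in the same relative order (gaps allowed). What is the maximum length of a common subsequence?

11

One common subsequence of length 11: C [1,1], G [2,2], A [3,3], T [4,4], G [6,5], G [7,7], A [9,8], C [11,9], G [12,10], G [13,11], C [14,12]. Since dp[18][12] = 11, nothing longer is possible.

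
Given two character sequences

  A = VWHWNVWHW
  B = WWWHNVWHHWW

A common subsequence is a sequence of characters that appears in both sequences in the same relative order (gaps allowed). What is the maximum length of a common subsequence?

7

Pick W (A #2, B #3), then H (A #3, B #4), then N (A #5, B #5), then V (A #6, B #6), then W (A #7, B #7), then H (A #8, B #9), then W (A #9, B #11); all 7 characters appear in both, in order. dp[9][11] = 7 confirms this is the maximum.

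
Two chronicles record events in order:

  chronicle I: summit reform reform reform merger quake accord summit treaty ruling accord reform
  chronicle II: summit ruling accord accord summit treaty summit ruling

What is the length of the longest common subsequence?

5

One common subsequence of length 5: summit at chronicle I[1]=chronicle II[1] → accord at chronicle I[7]=chronicle II[4] → summit at chronicle I[8]=chronicle II[5] → treaty at chronicle I[9]=chronicle II[6] → ruling at chronicle I[10]=chronicle II[8]. The LCS DP gives dp[12][8] = 5, so this is optimal.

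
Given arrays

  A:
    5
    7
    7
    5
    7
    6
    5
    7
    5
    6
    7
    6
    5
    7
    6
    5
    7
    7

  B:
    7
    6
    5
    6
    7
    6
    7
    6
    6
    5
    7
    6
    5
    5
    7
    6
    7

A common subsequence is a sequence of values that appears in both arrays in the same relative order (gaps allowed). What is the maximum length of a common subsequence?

13

Taking 7 at A[2]=B[1], then 5 at A[4]=B[3], then 7 at A[5]=B[5], then 6 at A[6]=B[6], then 7 at A[8]=B[7], then 6 at A[10]=B[8], then 6 at A[12]=B[9], then 5 at A[13]=B[10], then 7 at A[14]=B[11], then 6 at A[15]=B[12], then 5 at A[16]=B[14], then 7 at A[17]=B[15], then 7 at A[18]=B[17] gives a common subsequence of length 13, and the DP table's final entry dp[18][17] is also 13, so no common subsequence is longer.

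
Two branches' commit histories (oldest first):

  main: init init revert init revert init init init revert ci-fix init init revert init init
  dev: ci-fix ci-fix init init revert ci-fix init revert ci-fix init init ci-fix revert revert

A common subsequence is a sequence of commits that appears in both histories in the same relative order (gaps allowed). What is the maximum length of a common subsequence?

One common subsequence of length 9: init at main[1]=dev[3], init at main[2]=dev[4], revert at main[3]=dev[5], init at main[4]=dev[7], revert at main[5]=dev[8], init at main[6]=dev[10], init at main[7]=dev[11], revert at main[9]=dev[13], revert at main[13]=dev[14]. Since dp[15][14] = 9, nothing longer is possible.

9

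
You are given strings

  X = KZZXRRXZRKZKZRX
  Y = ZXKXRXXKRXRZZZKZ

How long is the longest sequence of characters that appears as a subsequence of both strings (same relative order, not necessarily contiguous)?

One common subsequence of length 9: K at X[1]=Y[3], X at X[4]=Y[4], R at X[5]=Y[5], R at X[6]=Y[9], X at X[7]=Y[10], Z at X[8]=Y[13], Z at X[11]=Y[14], K at X[12]=Y[15], Z at X[13]=Y[16]. Since dp[15][16] = 9, nothing longer is possible.

9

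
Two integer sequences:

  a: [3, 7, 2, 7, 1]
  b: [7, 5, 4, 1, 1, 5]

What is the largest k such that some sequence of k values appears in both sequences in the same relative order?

2

Taking 7 [2,1] → 1 [5,5] gives a common subsequence of length 2. The LCS DP gives dp[5][6] = 2, so this is optimal.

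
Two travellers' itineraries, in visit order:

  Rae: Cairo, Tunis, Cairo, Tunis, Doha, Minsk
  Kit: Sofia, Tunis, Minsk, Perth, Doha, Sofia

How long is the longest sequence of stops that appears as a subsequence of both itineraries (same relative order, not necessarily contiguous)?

Pick Tunis at Rae[2]=Kit[2], then Doha at Rae[5]=Kit[5]; all 2 stops appear in both, in order. The LCS DP gives dp[6][6] = 2, so this is optimal.

2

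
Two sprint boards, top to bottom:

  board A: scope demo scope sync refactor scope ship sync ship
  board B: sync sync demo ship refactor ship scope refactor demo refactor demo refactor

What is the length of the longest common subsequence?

One common subsequence of length 3: scope (board A #1, board B #7), then demo (board A #2, board B #11), then refactor (board A #5, board B #12). dp[9][12] = 3 confirms this is the maximum.

3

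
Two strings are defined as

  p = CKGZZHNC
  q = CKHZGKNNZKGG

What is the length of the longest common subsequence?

One common subsequence of length 4: C at p[1]=q[1] → K at p[2]=q[2] → G at p[3]=q[5] → Z at p[4]=q[9], and the DP table's final entry dp[8][12] is also 4, so no common subsequence is longer.

4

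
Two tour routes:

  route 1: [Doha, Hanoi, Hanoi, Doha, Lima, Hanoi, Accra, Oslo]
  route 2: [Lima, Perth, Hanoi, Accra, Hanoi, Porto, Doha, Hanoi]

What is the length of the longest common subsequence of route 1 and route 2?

4

Match Hanoi [2,3], Hanoi [3,5], Doha [4,7], Hanoi [6,8] — 4 stops in the same relative order in both. The LCS DP gives dp[8][8] = 4, so this is optimal.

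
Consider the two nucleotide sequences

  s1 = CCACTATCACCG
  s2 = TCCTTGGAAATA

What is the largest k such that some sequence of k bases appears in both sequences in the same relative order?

Let dp[i][j] be the LCS length of the first i bases of s1 and the first j bases of s2. dp[i][j] = dp[i-1][j-1]+1 when the i-th and j-th bases match, else max(dp[i-1][j], dp[i][j-1]).
    ·  T  C  C  T  T  G  G  A  A  A  T  A
 ·  0  0  0  0  0  0  0  0  0  0  0  0  0
 C  0  0  1  1  1  1  1  1  1  1  1  1  1
 C  0  0  1  2  2  2  2  2  2  2  2  2  2
 A  0  0  1  2  2  2  2  2  3  3  3  3  3
 C  0  0  1  2  2  2  2  2  3  3  3  3  3
 T  0  1  1  2  3  3  3  3  3  3  3  4  4
 A  0  1  1  2  3  3  3  3  4  4  4  4  5
 T  0  1  1  2  3  4  4  4  4  4  4  5  5
 C  0  1  2  2  3  4  4  4  4  4  4  5  5
 A  0  1  2  2  3  4  4  4  5  5  5  5  6
 C  0  1  2  3  3  4  4  4  5  5  5  5  6
 C  0  1  2  3  3  4  4  4  5  5  5  5  6
 G  0  1  2  3  3  4  5  5  5  5  5  5  6
dp[12][12] = 6. One LCS (by backtracking along matches): CCAATA.

6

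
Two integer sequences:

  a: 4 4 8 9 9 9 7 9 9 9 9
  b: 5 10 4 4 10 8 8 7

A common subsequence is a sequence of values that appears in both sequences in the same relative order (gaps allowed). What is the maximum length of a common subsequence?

Let dp[i][j] be the LCS length of the first i values of a and the first j values of b. dp[i][j] = dp[i-1][j-1]+1 when the i-th and j-th values match, else max(dp[i-1][j], dp[i][j-1]).
    ·  5 10  4  4 10  8  8  7
 ·  0  0  0  0  0  0  0  0  0
 4  0  0  0  1  1  1  1  1  1
 4  0  0  0  1  2  2  2  2  2
 8  0  0  0  1  2  2  3  3  3
 9  0  0  0  1  2  2  3  3  3
 9  0  0  0  1  2  2  3  3  3
 9  0  0  0  1  2  2  3  3  3
 7  0  0  0  1  2  2  3  3  4
 9  0  0  0  1  2  2  3  3  4
 9  0  0  0  1  2  2  3  3  4
 9  0  0  0  1  2  2  3  3  4
 9  0  0  0  1  2  2  3  3  4
dp[11][8] = 4. One LCS (by backtracking along matches): 4, 4, 8, 7.

4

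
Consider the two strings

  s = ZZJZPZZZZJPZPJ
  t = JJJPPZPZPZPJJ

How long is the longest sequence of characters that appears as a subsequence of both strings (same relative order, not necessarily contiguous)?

Pick J (s #3, t #3), then Z (s #4, t #6), then P (s #5, t #7), then Z (s #9, t #8), then P (s #11, t #9), then Z (s #12, t #10), then P (s #13, t #11), then J (s #14, t #13); all 8 characters appear in both, in order. The LCS DP gives dp[14][13] = 8, so this is optimal.

8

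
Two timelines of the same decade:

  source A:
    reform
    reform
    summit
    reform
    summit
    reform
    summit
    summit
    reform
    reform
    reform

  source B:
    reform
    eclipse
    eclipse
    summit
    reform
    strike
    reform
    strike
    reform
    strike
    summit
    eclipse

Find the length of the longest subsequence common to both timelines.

5

Match reform (source A #1, source B #1); then reform (source A #2, source B #5); then reform (source A #4, source B #7); then reform (source A #6, source B #9); then summit (source A #7, source B #11) — 5 events in the same relative order in both. dp[11][12] = 5 confirms this is the maximum.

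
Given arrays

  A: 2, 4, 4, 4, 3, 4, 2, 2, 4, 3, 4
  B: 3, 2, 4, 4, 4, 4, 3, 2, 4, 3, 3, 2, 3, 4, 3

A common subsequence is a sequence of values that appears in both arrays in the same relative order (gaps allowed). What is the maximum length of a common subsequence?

Match 2 [1,2]; then 4 [2,4]; then 4 [3,5]; then 4 [4,6]; then 3 [5,7]; then 4 [6,9]; then 2 [7,12]; then 4 [9,14]; then 3 [10,15] — 9 values in the same relative order in both. dp[11][15] = 9 confirms this is the maximum.

9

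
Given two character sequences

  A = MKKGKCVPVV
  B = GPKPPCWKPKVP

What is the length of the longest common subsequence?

Let dp[i][j] be the LCS length of the first i characters of A and the first j characters of B. dp[i][j] = dp[i-1][j-1]+1 when the i-th and j-th characters match, else max(dp[i-1][j], dp[i][j-1]).
    ·  G  P  K  P  P  C  W  K  P  K  V  P
 ·  0  0  0  0  0  0  0  0  0  0  0  0  0
 M  0  0  0  0  0  0  0  0  0  0  0  0  0
 K  0  0  0  1  1  1  1  1  1  1  1  1  1
 K  0  0  0  1  1  1  1  1  2  2  2  2  2
 G  0  1  1  1  1  1  1  1  2  2  2  2  2
 K  0  1  1  2  2  2  2  2  2  2  3  3  3
 C  0  1  1  2  2  2  3  3  3  3  3  3  3
 V  0  1  1  2  2  2  3  3  3  3  3  4  4
 P  0  1  2  2  3  3  3  3  3  4  4  4  5
 V  0  1  2  2  3  3  3  3  3  4  4  5  5
 V  0  1  2  2  3  3  3  3  3  4  4  5  5
dp[10][12] = 5. One LCS (by backtracking along matches): KKKVP.

5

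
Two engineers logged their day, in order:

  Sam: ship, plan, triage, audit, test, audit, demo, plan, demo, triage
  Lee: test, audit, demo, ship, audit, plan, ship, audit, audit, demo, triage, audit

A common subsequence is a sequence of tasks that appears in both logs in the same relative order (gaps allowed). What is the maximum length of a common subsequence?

Taking ship at Sam[1]=Lee[4], then plan at Sam[2]=Lee[6], then audit at Sam[4]=Lee[8], then audit at Sam[6]=Lee[9], then demo at Sam[9]=Lee[10], then triage at Sam[10]=Lee[11] gives a common subsequence of length 6. The LCS DP gives dp[10][12] = 6, so this is optimal.

6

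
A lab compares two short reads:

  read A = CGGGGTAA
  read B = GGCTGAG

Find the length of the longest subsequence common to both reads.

4

Let dp[i][j] be the LCS length of the first i bases of read A and the first j bases of read B. dp[i][j] = dp[i-1][j-1]+1 when the i-th and j-th bases match, else max(dp[i-1][j], dp[i][j-1]).
    ·  G  G  C  T  G  A  G
 ·  0  0  0  0  0  0  0  0
 C  0  0  0  1  1  1  1  1
 G  0  1  1  1  1  2  2  2
 G  0  1  2  2  2  2  2  3
 G  0  1  2  2  2  3  3  3
 G  0  1  2  2  2  3  3  4
 T  0  1  2  2  3  3  3  4
 A  0  1  2  2  3  3  4  4
 A  0  1  2  2  3  3  4  4
dp[8][7] = 4. One LCS (by backtracking along matches): GGGG.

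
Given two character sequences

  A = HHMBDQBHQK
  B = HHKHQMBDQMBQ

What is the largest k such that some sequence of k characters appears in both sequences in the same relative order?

8

Pick H (A #1, B #2); then H (A #2, B #4); then M (A #3, B #6); then B (A #4, B #7); then D (A #5, B #8); then Q (A #6, B #9); then B (A #7, B #11); then Q (A #9, B #12); all 8 characters appear in both, in order. The LCS DP gives dp[10][12] = 8, so this is optimal.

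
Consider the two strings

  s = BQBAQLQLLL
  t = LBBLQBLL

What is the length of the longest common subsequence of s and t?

Taking B (s #1, t #2); then B (s #3, t #3); then L (s #6, t #4); then Q (s #7, t #5); then L (s #9, t #7); then L (s #10, t #8) gives a common subsequence of length 6. dp[10][8] = 6 confirms this is the maximum.

6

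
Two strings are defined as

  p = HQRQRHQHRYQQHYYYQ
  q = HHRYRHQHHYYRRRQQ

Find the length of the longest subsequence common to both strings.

10

One common subsequence of length 10: H at p[1]=q[2], then R at p[3]=q[3], then R at p[5]=q[5], then H at p[6]=q[6], then Q at p[7]=q[7], then H at p[8]=q[8], then H at p[13]=q[9], then Y at p[14]=q[10], then Y at p[15]=q[11], then Q at p[17]=q[16]. dp[17][16] = 10 confirms this is the maximum.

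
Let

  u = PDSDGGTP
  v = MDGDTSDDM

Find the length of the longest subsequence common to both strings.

Let dp[i][j] be the LCS length of the first i characters of u and the first j characters of v. dp[i][j] = dp[i-1][j-1]+1 when the i-th and j-th characters match, else max(dp[i-1][j], dp[i][j-1]).
    ·  M  D  G  D  T  S  D  D  M
 ·  0  0  0  0  0  0  0  0  0  0
 P  0  0  0  0  0  0  0  0  0  0
 D  0  0  1  1  1  1  1  1  1  1
 S  0  0  1  1  1  1  2  2  2  2
 D  0  0  1  1  2  2  2  3  3  3
 G  0  0  1  2  2  2  2  3  3  3
 G  0  0  1  2  2  2  2  3  3  3
 T  0  0  1  2  2  3  3  3  3  3
 P  0  0  1  2  2  3  3  3  3  3
dp[8][9] = 3. One LCS (by backtracking along matches): DSD.

3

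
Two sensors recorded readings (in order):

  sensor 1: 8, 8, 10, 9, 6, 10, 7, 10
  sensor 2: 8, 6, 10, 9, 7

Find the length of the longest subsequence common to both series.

Taking 8 [1,1], then 10 [3,3], then 9 [4,4], then 7 [7,5] gives a common subsequence of length 4, and the DP table's final entry dp[8][5] is also 4, so no common subsequence is longer.

4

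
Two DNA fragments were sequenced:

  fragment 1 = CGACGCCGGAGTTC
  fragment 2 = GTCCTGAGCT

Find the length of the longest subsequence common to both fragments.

Pick G [2,1], C [4,3], C [6,4], G [9,6], A [10,7], G [11,8], T [13,10]; all 7 bases appear in both, in order, and the DP table's final entry dp[14][10] is also 7, so no common subsequence is longer.

7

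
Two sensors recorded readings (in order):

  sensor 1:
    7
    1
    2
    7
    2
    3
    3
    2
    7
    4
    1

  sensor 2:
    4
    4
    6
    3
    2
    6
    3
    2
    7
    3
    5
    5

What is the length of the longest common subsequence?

4

Pick 2 (sensor 1 #3, sensor 2 #5); then 3 (sensor 1 #7, sensor 2 #7); then 2 (sensor 1 #8, sensor 2 #8); then 7 (sensor 1 #9, sensor 2 #9); all 4 values appear in both, in order. Since dp[11][12] = 4, nothing longer is possible.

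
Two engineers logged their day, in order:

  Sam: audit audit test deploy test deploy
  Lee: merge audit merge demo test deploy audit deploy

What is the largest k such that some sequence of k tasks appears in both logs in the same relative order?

4

One common subsequence of length 4: audit [1,2], test [3,5], deploy [4,6], deploy [6,8]. dp[6][8] = 4 confirms this is the maximum.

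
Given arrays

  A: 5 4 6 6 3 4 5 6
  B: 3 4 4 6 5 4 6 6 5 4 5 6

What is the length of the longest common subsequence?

Let dp[i][j] be the LCS length of the first i values of A and the first j values of B. dp[i][j] = dp[i-1][j-1]+1 when the i-th and j-th values match, else max(dp[i-1][j], dp[i][j-1]).
    ·  3  4  4  6  5  4  6  6  5  4  5  6
 ·  0  0  0  0  0  0  0  0  0  0  0  0  0
 5  0  0  0  0  0  1  1  1  1  1  1  1  1
 4  0  0  1  1  1  1  2  2  2  2  2  2  2
 6  0  0  1  1  2  2  2  3  3  3  3  3  3
 6  0  0  1  1  2  2  2  3  4  4  4  4  4
 3  0  1  1  1  2  2  2  3  4  4  4  4  4
 4  0  1  2  2  2  2  3  3  4  4  5  5  5
 5  0  1  2  2  2  3  3  3  4  5  5  6  6
 6  0  1  2  2  3  3  3  4  4  5  5  6  7
dp[8][12] = 7. One LCS (by backtracking along matches): 5, 4, 6, 6, 4, 5, 6.

7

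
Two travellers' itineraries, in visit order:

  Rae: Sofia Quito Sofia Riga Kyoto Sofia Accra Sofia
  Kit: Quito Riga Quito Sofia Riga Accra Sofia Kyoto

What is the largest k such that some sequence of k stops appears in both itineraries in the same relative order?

Match Quito at Rae[2]=Kit[3] → Sofia at Rae[3]=Kit[4] → Riga at Rae[4]=Kit[5] → Accra at Rae[7]=Kit[6] → Sofia at Rae[8]=Kit[7] — 5 stops in the same relative order in both. The LCS DP gives dp[8][8] = 5, so this is optimal.

5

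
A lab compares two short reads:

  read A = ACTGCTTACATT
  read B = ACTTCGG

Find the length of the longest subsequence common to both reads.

Pick A [1,1]; then C [5,2]; then T [6,3]; then T [7,4]; then C [9,5]; all 5 bases appear in both, in order, and the DP table's final entry dp[12][7] is also 5, so no common subsequence is longer.

5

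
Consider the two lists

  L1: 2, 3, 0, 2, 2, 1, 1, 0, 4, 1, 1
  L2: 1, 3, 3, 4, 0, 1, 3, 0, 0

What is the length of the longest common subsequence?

4

Let dp[i][j] be the LCS length of the first i values of L1 and the first j values of L2. dp[i][j] = dp[i-1][j-1]+1 when the i-th and j-th values match, else max(dp[i-1][j], dp[i][j-1]).
    ·  1  3  3  4  0  1  3  0  0
 ·  0  0  0  0  0  0  0  0  0  0
 2  0  0  0  0  0  0  0  0  0  0
 3  0  0  1  1  1  1  1  1  1  1
 0  0  0  1  1  1  2  2  2  2  2
 2  0  0  1  1  1  2  2  2  2  2
 2  0  0  1  1  1  2  2  2  2  2
 1  0  1  1  1  1  2  3  3  3  3
 1  0  1  1  1  1  2  3  3  3  3
 0  0  1  1  1  1  2  3  3  4  4
 4  0  1  1  1  2  2  3  3  4  4
 1  0  1  1  1  2  2  3  3  4  4
 1  0  1  1  1  2  2  3  3  4  4
dp[11][9] = 4. One LCS (by backtracking along matches): 3, 0, 1, 0.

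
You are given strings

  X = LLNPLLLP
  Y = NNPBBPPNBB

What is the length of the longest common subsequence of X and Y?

Let dp[i][j] be the LCS length of the first i characters of X and the first j characters of Y. dp[i][j] = dp[i-1][j-1]+1 when the i-th and j-th characters match, else max(dp[i-1][j], dp[i][j-1]).
    ·  N  N  P  B  B  P  P  N  B  B
 ·  0  0  0  0  0  0  0  0  0  0  0
 L  0  0  0  0  0  0  0  0  0  0  0
 L  0  0  0  0  0  0  0  0  0  0  0
 N  0  1  1  1  1  1  1  1  1  1  1
 P  0  1  1  2  2  2  2  2  2  2  2
 L  0  1  1  2  2  2  2  2  2  2  2
 L  0  1  1  2  2  2  2  2  2  2  2
 L  0  1  1  2  2  2  2  2  2  2  2
 P  0  1  1  2  2  2  3  3  3  3  3
dp[8][10] = 3. One LCS (by backtracking along matches): NPP.

3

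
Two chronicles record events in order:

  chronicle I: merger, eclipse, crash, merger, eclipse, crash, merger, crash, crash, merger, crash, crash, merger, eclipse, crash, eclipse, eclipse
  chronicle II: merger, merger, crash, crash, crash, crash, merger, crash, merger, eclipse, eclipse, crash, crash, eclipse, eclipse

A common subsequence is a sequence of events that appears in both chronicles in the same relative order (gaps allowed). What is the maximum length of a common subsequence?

Taking merger at chronicle I[1]=chronicle II[2], then crash at chronicle I[3]=chronicle II[3], then crash at chronicle I[6]=chronicle II[4], then crash at chronicle I[8]=chronicle II[5], then crash at chronicle I[9]=chronicle II[6], then merger at chronicle I[10]=chronicle II[7], then crash at chronicle I[12]=chronicle II[8], then merger at chronicle I[13]=chronicle II[9], then eclipse at chronicle I[14]=chronicle II[11], then crash at chronicle I[15]=chronicle II[13], then eclipse at chronicle I[16]=chronicle II[14], then eclipse at chronicle I[17]=chronicle II[15] gives a common subsequence of length 12. dp[17][15] = 12 confirms this is the maximum.

12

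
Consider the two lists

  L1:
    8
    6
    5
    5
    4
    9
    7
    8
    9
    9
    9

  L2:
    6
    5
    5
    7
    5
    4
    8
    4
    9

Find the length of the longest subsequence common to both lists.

6

Taking 6 [2,1], 5 [3,3], 5 [4,5], 4 [5,6], 8 [8,7], 9 [11,9] gives a common subsequence of length 6, and the DP table's final entry dp[11][9] is also 6, so no common subsequence is longer.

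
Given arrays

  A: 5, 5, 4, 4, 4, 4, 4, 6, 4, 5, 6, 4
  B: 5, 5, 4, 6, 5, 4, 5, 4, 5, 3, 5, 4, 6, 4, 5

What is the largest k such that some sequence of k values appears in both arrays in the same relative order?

9

Taking 5 at A[1]=B[1] → 5 at A[2]=B[2] → 4 at A[3]=B[3] → 4 at A[4]=B[6] → 4 at A[5]=B[8] → 4 at A[7]=B[12] → 6 at A[8]=B[13] → 4 at A[9]=B[14] → 5 at A[10]=B[15] gives a common subsequence of length 9, and the DP table's final entry dp[12][15] is also 9, so no common subsequence is longer.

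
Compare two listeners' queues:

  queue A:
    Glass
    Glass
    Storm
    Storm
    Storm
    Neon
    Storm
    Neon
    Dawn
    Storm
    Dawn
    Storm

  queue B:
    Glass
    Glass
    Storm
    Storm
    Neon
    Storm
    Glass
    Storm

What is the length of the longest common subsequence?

7

Taking Glass [1,1], then Glass [2,2], then Storm [4,3], then Storm [5,4], then Neon [6,5], then Storm [7,6], then Storm [12,8] gives a common subsequence of length 7. dp[12][8] = 7 confirms this is the maximum.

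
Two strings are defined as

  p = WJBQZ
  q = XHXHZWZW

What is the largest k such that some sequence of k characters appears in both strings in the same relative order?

2

Taking W (p #1, q #6); then Z (p #5, q #7) gives a common subsequence of length 2, and the DP table's final entry dp[5][8] is also 2, so no common subsequence is longer.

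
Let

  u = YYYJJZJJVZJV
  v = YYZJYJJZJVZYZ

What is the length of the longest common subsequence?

One common subsequence of length 9: Y at u[1]=v[1], Y at u[2]=v[2], Y at u[3]=v[5], J at u[4]=v[6], J at u[5]=v[7], Z at u[6]=v[8], J at u[8]=v[9], V at u[9]=v[10], Z at u[10]=v[13]. Since dp[12][13] = 9, nothing longer is possible.

9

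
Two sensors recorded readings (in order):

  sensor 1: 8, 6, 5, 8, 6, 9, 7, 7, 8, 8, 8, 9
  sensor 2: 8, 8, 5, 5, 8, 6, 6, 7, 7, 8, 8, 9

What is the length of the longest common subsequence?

Pick 8 [1,2]; then 5 [3,4]; then 8 [4,5]; then 6 [5,7]; then 7 [7,8]; then 7 [8,9]; then 8 [10,10]; then 8 [11,11]; then 9 [12,12]; all 9 values appear in both, in order. The LCS DP gives dp[12][12] = 9, so this is optimal.

9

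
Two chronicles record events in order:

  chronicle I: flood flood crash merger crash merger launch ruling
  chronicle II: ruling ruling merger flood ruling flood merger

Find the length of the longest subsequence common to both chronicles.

Match flood [1,4]; then flood [2,6]; then merger [6,7] — 3 events in the same relative order in both, and the DP table's final entry dp[8][7] is also 3, so no common subsequence is longer.

3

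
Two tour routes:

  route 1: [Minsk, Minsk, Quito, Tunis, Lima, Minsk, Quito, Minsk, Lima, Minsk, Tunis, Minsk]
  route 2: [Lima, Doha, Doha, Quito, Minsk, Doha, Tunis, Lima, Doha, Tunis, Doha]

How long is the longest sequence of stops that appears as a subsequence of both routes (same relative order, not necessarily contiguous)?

Match Lima [5,1], Quito [7,4], Minsk [8,5], Lima [9,8], Tunis [11,10] — 5 stops in the same relative order in both. dp[12][11] = 5 confirms this is the maximum.

5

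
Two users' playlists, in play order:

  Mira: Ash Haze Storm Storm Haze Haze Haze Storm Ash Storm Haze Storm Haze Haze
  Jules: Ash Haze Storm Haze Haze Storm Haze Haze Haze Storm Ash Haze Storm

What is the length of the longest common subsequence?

11

One common subsequence of length 11: Ash at Mira[1]=Jules[1]; then Haze at Mira[2]=Jules[2]; then Storm at Mira[3]=Jules[3]; then Storm at Mira[4]=Jules[6]; then Haze at Mira[5]=Jules[7]; then Haze at Mira[6]=Jules[8]; then Haze at Mira[7]=Jules[9]; then Storm at Mira[8]=Jules[10]; then Ash at Mira[9]=Jules[11]; then Haze at Mira[11]=Jules[12]; then Storm at Mira[12]=Jules[13]. The LCS DP gives dp[14][13] = 11, so this is optimal.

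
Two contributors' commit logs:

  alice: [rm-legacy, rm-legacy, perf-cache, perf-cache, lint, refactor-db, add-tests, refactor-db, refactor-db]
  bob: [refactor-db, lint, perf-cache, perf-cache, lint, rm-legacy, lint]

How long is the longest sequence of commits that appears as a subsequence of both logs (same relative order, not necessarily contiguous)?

3

One common subsequence of length 3: perf-cache [3,3], perf-cache [4,4], lint [5,7], and the DP table's final entry dp[9][7] is also 3, so no common subsequence is longer.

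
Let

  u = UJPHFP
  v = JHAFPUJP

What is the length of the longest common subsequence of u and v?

Pick J (u #2, v #1), then H (u #4, v #2), then F (u #5, v #4), then P (u #6, v #8); all 4 characters appear in both, in order. Since dp[6][8] = 4, nothing longer is possible.

4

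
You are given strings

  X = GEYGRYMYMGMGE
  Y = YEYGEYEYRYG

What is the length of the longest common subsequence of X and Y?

One common subsequence of length 6: G at X[1]=Y[4] → E at X[2]=Y[7] → Y at X[3]=Y[8] → R at X[5]=Y[9] → Y at X[8]=Y[10] → G at X[12]=Y[11]. The LCS DP gives dp[13][11] = 6, so this is optimal.

6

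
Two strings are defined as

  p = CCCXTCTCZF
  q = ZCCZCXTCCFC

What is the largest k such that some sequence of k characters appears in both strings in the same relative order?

Let dp[i][j] be the LCS length of the first i characters of p and the first j characters of q. dp[i][j] = dp[i-1][j-1]+1 when the i-th and j-th characters match, else max(dp[i-1][j], dp[i][j-1]).
    ·  Z  C  C  Z  C  X  T  C  C  F  C
 ·  0  0  0  0  0  0  0  0  0  0  0  0
 C  0  0  1  1  1  1  1  1  1  1  1  1
 C  0  0  1  2  2  2  2  2  2  2  2  2
 C  0  0  1  2  2  3  3  3  3  3  3  3
 X  0  0  1  2  2  3  4  4  4  4  4  4
 T  0  0  1  2  2  3  4  5  5  5  5  5
 C  0  0  1  2  2  3  4  5  6  6  6  6
 T  0  0  1  2  2  3  4  5  6  6  6  6
 C  0  0  1  2  2  3  4  5  6  7  7  7
 Z  0  1  1  2  3  3  4  5  6  7  7  7
 F  0  1  1  2  3  3  4  5  6  7  8  8
dp[10][11] = 8. One LCS (by backtracking along matches): CCCXTCCF.

8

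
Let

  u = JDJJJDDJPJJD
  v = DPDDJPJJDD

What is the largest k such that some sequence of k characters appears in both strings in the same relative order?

Pick D at u[2]=v[1], then D at u[6]=v[3], then D at u[7]=v[4], then J at u[8]=v[5], then P at u[9]=v[6], then J at u[10]=v[7], then J at u[11]=v[8], then D at u[12]=v[10]; all 8 characters appear in both, in order. Since dp[12][10] = 8, nothing longer is possible.

8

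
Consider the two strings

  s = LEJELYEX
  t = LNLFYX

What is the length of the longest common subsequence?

4

Match L (s #1, t #1) → L (s #5, t #3) → Y (s #6, t #5) → X (s #8, t #6) — 4 characters in the same relative order in both. Since dp[8][6] = 4, nothing longer is possible.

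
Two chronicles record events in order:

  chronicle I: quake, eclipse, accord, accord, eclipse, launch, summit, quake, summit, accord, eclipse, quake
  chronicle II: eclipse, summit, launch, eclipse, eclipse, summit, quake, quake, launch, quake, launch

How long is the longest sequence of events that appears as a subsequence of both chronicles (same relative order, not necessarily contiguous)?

5

One common subsequence of length 5: eclipse at chronicle I[2]=chronicle II[4], eclipse at chronicle I[5]=chronicle II[5], summit at chronicle I[7]=chronicle II[6], quake at chronicle I[8]=chronicle II[8], quake at chronicle I[12]=chronicle II[10], and the DP table's final entry dp[12][11] is also 5, so no common subsequence is longer.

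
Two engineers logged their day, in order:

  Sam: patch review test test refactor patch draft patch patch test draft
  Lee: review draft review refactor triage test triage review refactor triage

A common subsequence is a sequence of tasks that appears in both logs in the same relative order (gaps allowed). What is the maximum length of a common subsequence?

3

Match review [2,3]; then test [3,6]; then refactor [5,9] — 3 tasks in the same relative order in both. Since dp[11][10] = 3, nothing longer is possible.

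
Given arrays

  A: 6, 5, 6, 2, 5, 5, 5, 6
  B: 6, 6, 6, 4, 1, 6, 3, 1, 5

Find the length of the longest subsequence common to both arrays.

3

Match 6 [1,3], then 6 [3,6], then 5 [7,9] — 3 values in the same relative order in both, and the DP table's final entry dp[8][9] is also 3, so no common subsequence is longer.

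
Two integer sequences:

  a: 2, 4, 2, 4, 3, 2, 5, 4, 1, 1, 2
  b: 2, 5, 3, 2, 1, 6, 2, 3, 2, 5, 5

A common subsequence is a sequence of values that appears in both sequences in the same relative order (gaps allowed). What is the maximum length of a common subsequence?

Let dp[i][j] be the LCS length of the first i values of a and the first j values of b. dp[i][j] = dp[i-1][j-1]+1 when the i-th and j-th values match, else max(dp[i-1][j], dp[i][j-1]).
    ·  2  5  3  2  1  6  2  3  2  5  5
 ·  0  0  0  0  0  0  0  0  0  0  0  0
 2  0  1  1  1  1  1  1  1  1  1  1  1
 4  0  1  1  1  1  1  1  1  1  1  1  1
 2  0  1  1  1  2  2  2  2  2  2  2  2
 4  0  1  1  1  2  2  2  2  2  2  2  2
 3  0  1  1  2  2  2  2  2  3  3  3  3
 2  0  1  1  2  3  3  3  3  3  4  4  4
 5  0  1  2  2  3  3  3  3  3  4  5  5
 4  0  1  2  2  3  3  3  3  3  4  5  5
 1  0  1  2  2  3  4  4  4  4  4  5  5
 1  0  1  2  2  3  4  4  4  4  4  5  5
 2  0  1  2  2  3  4  4  5  5  5  5  5
dp[11][11] = 5. One LCS (by backtracking along matches): 2, 2, 3, 2, 5.

5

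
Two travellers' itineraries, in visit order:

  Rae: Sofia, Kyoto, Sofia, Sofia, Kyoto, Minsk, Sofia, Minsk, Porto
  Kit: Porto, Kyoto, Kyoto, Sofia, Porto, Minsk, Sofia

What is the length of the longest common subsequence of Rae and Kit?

4

Match Kyoto at Rae[2]=Kit[3], then Sofia at Rae[3]=Kit[4], then Minsk at Rae[6]=Kit[6], then Sofia at Rae[7]=Kit[7] — 4 stops in the same relative order in both. The LCS DP gives dp[9][7] = 4, so this is optimal.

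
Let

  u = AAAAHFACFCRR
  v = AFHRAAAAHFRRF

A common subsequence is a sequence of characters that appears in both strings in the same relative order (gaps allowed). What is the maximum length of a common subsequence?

One common subsequence of length 8: A [1,5] → A [2,6] → A [3,7] → A [4,8] → H [5,9] → F [9,10] → R [11,11] → R [12,12]. The LCS DP gives dp[12][13] = 8, so this is optimal.

8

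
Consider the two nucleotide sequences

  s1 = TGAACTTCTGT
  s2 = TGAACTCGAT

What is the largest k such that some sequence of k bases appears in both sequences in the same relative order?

9

Taking T at s1[1]=s2[1] → G at s1[2]=s2[2] → A at s1[3]=s2[3] → A at s1[4]=s2[4] → C at s1[5]=s2[5] → T at s1[7]=s2[6] → C at s1[8]=s2[7] → G at s1[10]=s2[8] → T at s1[11]=s2[10] gives a common subsequence of length 9. The LCS DP gives dp[11][10] = 9, so this is optimal.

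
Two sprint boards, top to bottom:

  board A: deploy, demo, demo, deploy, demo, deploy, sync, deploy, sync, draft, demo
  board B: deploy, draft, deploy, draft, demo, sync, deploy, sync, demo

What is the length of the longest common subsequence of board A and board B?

Taking deploy [1,1], then deploy [4,3], then demo [5,5], then sync [7,6], then deploy [8,7], then sync [9,8], then demo [11,9] gives a common subsequence of length 7. Since dp[11][9] = 7, nothing longer is possible.

7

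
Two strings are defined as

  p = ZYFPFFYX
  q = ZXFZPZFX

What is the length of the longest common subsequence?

5

Let dp[i][j] be the LCS length of the first i characters of p and the first j characters of q. dp[i][j] = dp[i-1][j-1]+1 when the i-th and j-th characters match, else max(dp[i-1][j], dp[i][j-1]).
    ·  Z  X  F  Z  P  Z  F  X
 ·  0  0  0  0  0  0  0  0  0
 Z  0  1  1  1  1  1  1  1  1
 Y  0  1  1  1  1  1  1  1  1
 F  0  1  1  2  2  2  2  2  2
 P  0  1  1  2  2  3  3  3  3
 F  0  1  1  2  2  3  3  4  4
 F  0  1  1  2  2  3  3  4  4
 Y  0  1  1  2  2  3  3  4  4
 X  0  1  2  2  2  3  3  4  5
dp[8][8] = 5. One LCS (by backtracking along matches): ZFPFX.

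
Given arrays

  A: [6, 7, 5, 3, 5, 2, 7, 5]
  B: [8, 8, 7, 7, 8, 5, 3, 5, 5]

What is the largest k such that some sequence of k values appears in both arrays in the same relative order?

5

One common subsequence of length 5: 7 at A[2]=B[4], then 5 at A[3]=B[6], then 3 at A[4]=B[7], then 5 at A[5]=B[8], then 5 at A[8]=B[9]. The LCS DP gives dp[8][9] = 5, so this is optimal.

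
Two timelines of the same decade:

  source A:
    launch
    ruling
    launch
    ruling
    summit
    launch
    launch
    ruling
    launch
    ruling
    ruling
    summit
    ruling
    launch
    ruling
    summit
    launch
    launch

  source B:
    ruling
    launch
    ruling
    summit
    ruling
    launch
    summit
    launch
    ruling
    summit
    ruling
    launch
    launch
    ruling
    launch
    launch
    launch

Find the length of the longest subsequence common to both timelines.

Taking ruling (source A #2, source B #1), launch (source A #3, source B #2), ruling (source A #4, source B #3), summit (source A #5, source B #4), launch (source A #6, source B #6), launch (source A #9, source B #8), ruling (source A #11, source B #9), summit (source A #12, source B #10), ruling (source A #13, source B #11), launch (source A #14, source B #13), ruling (source A #15, source B #14), launch (source A #17, source B #16), launch (source A #18, source B #17) gives a common subsequence of length 13. dp[18][17] = 13 confirms this is the maximum.

13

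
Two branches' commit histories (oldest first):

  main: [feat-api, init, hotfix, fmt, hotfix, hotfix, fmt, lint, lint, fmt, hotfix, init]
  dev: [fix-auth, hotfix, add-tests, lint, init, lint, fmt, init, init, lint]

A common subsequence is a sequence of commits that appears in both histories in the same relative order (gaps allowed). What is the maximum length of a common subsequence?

Match hotfix (main #3, dev #2) → lint (main #8, dev #4) → lint (main #9, dev #6) → fmt (main #10, dev #7) → init (main #12, dev #9) — 5 commits in the same relative order in both. Since dp[12][10] = 5, nothing longer is possible.

5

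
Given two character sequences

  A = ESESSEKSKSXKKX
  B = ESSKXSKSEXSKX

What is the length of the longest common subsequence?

10

One common subsequence of length 10: E (A #3, B #1) → S (A #4, B #2) → S (A #5, B #3) → K (A #7, B #4) → S (A #8, B #6) → K (A #9, B #7) → S (A #10, B #8) → X (A #11, B #10) → K (A #13, B #12) → X (A #14, B #13). The LCS DP gives dp[14][13] = 10, so this is optimal.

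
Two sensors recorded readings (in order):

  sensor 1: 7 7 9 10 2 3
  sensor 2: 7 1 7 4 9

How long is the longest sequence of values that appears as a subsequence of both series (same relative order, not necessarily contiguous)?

Let dp[i][j] be the LCS length of the first i values of sensor 1 and the first j values of sensor 2. dp[i][j] = dp[i-1][j-1]+1 when the i-th and j-th values match, else max(dp[i-1][j], dp[i][j-1]).
    ·  7  1  7  4  9
 ·  0  0  0  0  0  0
 7  0  1  1  1  1  1
 7  0  1  1  2  2  2
 9  0  1  1  2  2  3
10  0  1  1  2  2  3
 2  0  1  1  2  2  3
 3  0  1  1  2  2  3
dp[6][5] = 3. One LCS (by backtracking along matches): 7, 7, 9.

3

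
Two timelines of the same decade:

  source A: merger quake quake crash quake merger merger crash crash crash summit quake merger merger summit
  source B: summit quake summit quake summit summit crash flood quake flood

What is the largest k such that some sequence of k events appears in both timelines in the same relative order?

Match quake [2,2] → quake [3,4] → crash [4,7] → quake [5,9] — 4 events in the same relative order in both. Since dp[15][10] = 4, nothing longer is possible.

4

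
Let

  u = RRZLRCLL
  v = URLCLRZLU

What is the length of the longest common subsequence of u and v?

5

One common subsequence of length 5: R at u[2]=v[2]; then L at u[4]=v[3]; then C at u[6]=v[4]; then L at u[7]=v[5]; then L at u[8]=v[8]. dp[8][9] = 5 confirms this is the maximum.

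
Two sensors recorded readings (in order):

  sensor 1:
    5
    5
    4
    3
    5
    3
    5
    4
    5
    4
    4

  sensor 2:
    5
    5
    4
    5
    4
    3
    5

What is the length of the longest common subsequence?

6

Let dp[i][j] be the LCS length of the first i values of sensor 1 and the first j values of sensor 2. dp[i][j] = dp[i-1][j-1]+1 when the i-th and j-th values match, else max(dp[i-1][j], dp[i][j-1]).
    ·  5  5  4  5  4  3  5
 ·  0  0  0  0  0  0  0  0
 5  0  1  1  1  1  1  1  1
 5  0  1  2  2  2  2  2  2
 4  0  1  2  3  3  3  3  3
 3  0  1  2  3  3  3  4  4
 5  0  1  2  3  4  4  4  5
 3  0  1  2  3  4  4  5  5
 5  0  1  2  3  4  4  5  6
 4  0  1  2  3  4  5  5  6
 5  0  1  2  3  4  5  5  6
 4  0  1  2  3  4  5  5  6
 4  0  1  2  3  4  5  5  6
dp[11][7] = 6. One LCS (by backtracking along matches): 5, 5, 4, 5, 3, 5.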